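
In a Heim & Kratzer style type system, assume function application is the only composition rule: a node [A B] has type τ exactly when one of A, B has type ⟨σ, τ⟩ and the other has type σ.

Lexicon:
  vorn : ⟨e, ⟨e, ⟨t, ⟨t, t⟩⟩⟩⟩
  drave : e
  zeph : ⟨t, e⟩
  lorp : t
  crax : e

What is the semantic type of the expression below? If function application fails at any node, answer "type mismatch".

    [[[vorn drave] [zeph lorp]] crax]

type mismatch

[vorn drave]: functor vorn : ⟨e, ⟨e, ⟨t, ⟨t, t⟩⟩⟩⟩, argument drave : e; result ⟨e, ⟨t, ⟨t, t⟩⟩⟩.
[zeph lorp]: functor zeph : ⟨t, e⟩, argument lorp : t; result e.
[[vorn drave] [zeph lorp]]: functor [vorn drave] : ⟨e, ⟨t, ⟨t, t⟩⟩⟩, argument [zeph lorp] : e; result ⟨t, ⟨t, t⟩⟩.
[[[vorn drave] [zeph lorp]] crax]: ⟨t, ⟨t, t⟩⟩ with e — neither is a function whose domain matches the other; composition fails here.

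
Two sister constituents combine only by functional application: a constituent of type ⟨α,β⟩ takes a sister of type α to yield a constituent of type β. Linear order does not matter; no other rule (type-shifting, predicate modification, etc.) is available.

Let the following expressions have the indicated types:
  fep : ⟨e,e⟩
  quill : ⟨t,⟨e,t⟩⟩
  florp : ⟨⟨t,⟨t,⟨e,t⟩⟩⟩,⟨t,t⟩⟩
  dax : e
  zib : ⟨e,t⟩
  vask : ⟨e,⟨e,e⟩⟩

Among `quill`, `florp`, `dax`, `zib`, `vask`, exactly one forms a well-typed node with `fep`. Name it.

quill : ⟨t,⟨e,t⟩⟩ — no; fep wants e, and quill wants t.
florp : ⟨⟨t,⟨t,⟨e,t⟩⟩⟩,⟨t,t⟩⟩ — no; fep wants e, and florp wants ⟨t,⟨t,⟨e,t⟩⟩⟩.
dax — combines: fep : ⟨e,e⟩ takes dax : e as argument, giving e.
zib : ⟨e,t⟩ — no; fep wants e, and zib wants e.
vask : ⟨e,⟨e,e⟩⟩ — no; fep wants e, and vask wants e.

dax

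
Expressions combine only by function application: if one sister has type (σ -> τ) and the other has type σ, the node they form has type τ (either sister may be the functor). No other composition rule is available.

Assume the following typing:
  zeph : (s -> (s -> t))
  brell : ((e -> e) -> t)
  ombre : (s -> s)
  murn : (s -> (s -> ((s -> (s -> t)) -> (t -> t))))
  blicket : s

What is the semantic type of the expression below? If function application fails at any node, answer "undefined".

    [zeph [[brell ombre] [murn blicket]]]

[brell ombre]: ((e -> e) -> t) and (s -> s) cannot combine by function application — type clash.

undefined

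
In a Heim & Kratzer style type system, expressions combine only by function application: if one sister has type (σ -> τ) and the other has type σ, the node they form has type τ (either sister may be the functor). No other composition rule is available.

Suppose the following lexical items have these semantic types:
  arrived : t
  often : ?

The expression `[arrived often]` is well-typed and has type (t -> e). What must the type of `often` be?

(t -> (t -> e))

At [arrived often] (required: (t -> e)): arrived is t, which is not a function with range (t -> e); hence often is the functor — type (t -> (t -> e)).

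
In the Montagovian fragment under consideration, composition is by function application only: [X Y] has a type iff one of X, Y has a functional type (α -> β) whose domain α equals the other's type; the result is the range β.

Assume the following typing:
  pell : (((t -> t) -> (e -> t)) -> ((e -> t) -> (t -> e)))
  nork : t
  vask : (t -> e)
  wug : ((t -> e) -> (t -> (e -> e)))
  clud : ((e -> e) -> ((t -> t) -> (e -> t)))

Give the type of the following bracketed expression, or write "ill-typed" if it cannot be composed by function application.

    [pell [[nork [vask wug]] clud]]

((e -> t) -> (t -> e))

[vask wug]: ((t -> e) -> (t -> (e -> e))) applied to (t -> e) yields (t -> (e -> e)).
[nork [vask wug]]: (t -> (e -> e)) applied to t yields (e -> e).
[[nork [vask wug]] clud]: ((e -> e) -> ((t -> t) -> (e -> t))) applied to (e -> e) yields ((t -> t) -> (e -> t)).
[pell [[nork [vask wug]] clud]]: (((t -> t) -> (e -> t)) -> ((e -> t) -> (t -> e))) applied to ((t -> t) -> (e -> t)) yields ((e -> t) -> (t -> e)).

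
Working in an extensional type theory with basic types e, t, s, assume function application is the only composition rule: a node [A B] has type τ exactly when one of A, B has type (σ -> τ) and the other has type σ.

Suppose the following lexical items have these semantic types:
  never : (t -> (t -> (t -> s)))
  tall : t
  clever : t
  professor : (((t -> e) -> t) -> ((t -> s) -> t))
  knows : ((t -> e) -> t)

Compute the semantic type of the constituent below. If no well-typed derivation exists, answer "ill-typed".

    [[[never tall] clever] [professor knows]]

t

[never tall]: functor never : (t -> (t -> (t -> s))), argument tall : t; result (t -> (t -> s)).
[[never tall] clever]: functor [never tall] : (t -> (t -> s)), argument clever : t; result (t -> s).
[professor knows]: functor professor : (((t -> e) -> t) -> ((t -> s) -> t)), argument knows : ((t -> e) -> t); result ((t -> s) -> t).
[[[never tall] clever] [professor knows]]: functor [professor knows] : ((t -> s) -> t), argument [[never tall] clever] : (t -> s); result t.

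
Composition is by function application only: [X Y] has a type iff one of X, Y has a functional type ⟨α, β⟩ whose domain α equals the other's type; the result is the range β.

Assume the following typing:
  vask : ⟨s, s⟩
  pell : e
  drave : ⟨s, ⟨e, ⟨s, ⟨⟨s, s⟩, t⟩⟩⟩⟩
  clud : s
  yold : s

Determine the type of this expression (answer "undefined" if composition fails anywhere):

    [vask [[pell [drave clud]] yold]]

[drave clud] — drave of type ⟨s, ⟨e, ⟨s, ⟨⟨s, s⟩, t⟩⟩⟩⟩ combines with clud of type s: type ⟨e, ⟨s, ⟨⟨s, s⟩, t⟩⟩⟩.
[pell [drave clud]] — [drave clud] of type ⟨e, ⟨s, ⟨⟨s, s⟩, t⟩⟩⟩ combines with pell of type e: type ⟨s, ⟨⟨s, s⟩, t⟩⟩.
[[pell [drave clud]] yold] — [pell [drave clud]] of type ⟨s, ⟨⟨s, s⟩, t⟩⟩ combines with yold of type s: type ⟨⟨s, s⟩, t⟩.
[vask [[pell [drave clud]] yold]] — [[pell [drave clud]] yold] of type ⟨⟨s, s⟩, t⟩ combines with vask of type ⟨s, s⟩: type t.

t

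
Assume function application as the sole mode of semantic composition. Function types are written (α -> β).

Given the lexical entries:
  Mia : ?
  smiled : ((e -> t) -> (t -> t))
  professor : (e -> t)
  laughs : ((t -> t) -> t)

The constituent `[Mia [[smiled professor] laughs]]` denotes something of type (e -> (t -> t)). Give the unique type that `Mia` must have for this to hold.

At [Mia [[smiled professor] laughs]] (required: (e -> (t -> t))): [[smiled professor] laughs] is t, which is not a function with range (e -> (t -> t)); hence Mia is the functor — type (t -> (e -> (t -> t))).

(t -> (e -> (t -> t)))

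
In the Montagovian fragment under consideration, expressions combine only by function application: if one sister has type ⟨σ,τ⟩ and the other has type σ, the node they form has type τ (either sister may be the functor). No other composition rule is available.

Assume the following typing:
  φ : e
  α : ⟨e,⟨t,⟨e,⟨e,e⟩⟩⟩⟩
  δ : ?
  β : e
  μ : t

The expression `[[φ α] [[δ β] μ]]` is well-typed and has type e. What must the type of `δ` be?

[[φ α] [[δ β] μ]] is required to be e. [φ α] : ⟨t,⟨e,⟨e,e⟩⟩⟩ cannot yield e as functor, so [[δ β] μ] : ⟨⟨t,⟨e,⟨e,e⟩⟩⟩,e⟩.
[[δ β] μ] is required to be ⟨⟨t,⟨e,⟨e,e⟩⟩⟩,e⟩. μ : t cannot yield ⟨⟨t,⟨e,⟨e,e⟩⟩⟩,e⟩ as functor, so [δ β] : ⟨t,⟨⟨t,⟨e,⟨e,e⟩⟩⟩,e⟩⟩.
[δ β] is required to be ⟨t,⟨⟨t,⟨e,⟨e,e⟩⟩⟩,e⟩⟩. β : e cannot yield ⟨t,⟨⟨t,⟨e,⟨e,e⟩⟩⟩,e⟩⟩ as functor, so δ : ⟨e,⟨t,⟨⟨t,⟨e,⟨e,e⟩⟩⟩,e⟩⟩⟩.

⟨e,⟨t,⟨⟨t,⟨e,⟨e,e⟩⟩⟩,e⟩⟩⟩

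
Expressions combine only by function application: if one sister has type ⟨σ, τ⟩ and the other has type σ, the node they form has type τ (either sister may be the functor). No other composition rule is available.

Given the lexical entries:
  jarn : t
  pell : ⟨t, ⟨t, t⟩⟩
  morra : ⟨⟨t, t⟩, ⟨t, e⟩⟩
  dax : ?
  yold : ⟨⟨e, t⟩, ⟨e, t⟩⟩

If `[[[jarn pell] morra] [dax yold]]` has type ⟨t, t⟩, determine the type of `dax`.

⟨⟨⟨e, t⟩, ⟨e, t⟩⟩, ⟨⟨t, e⟩, ⟨t, t⟩⟩⟩

[[[jarn pell] morra] [dax yold]] must have type ⟨t, t⟩. The sister [[jarn pell] morra] has type ⟨t, e⟩; that is not a function onto ⟨t, t⟩, so [dax yold] must be the functor, of type ⟨⟨t, e⟩, ⟨t, t⟩⟩.
[dax yold] must have type ⟨⟨t, e⟩, ⟨t, t⟩⟩. The sister yold has type ⟨⟨e, t⟩, ⟨e, t⟩⟩; that is not a function onto ⟨⟨t, e⟩, ⟨t, t⟩⟩, so dax must be the functor, of type ⟨⟨⟨e, t⟩, ⟨e, t⟩⟩, ⟨⟨t, e⟩, ⟨t, t⟩⟩⟩.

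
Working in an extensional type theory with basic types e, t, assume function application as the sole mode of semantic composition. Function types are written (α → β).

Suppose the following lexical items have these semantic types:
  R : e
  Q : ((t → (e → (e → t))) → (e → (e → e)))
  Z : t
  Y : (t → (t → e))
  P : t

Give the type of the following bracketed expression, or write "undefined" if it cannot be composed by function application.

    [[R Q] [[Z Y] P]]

undefined

At [R Q]: neither e nor ((t → (e → (e → t))) → (e → (e → e))) can take the other as argument; the node is ill-typed.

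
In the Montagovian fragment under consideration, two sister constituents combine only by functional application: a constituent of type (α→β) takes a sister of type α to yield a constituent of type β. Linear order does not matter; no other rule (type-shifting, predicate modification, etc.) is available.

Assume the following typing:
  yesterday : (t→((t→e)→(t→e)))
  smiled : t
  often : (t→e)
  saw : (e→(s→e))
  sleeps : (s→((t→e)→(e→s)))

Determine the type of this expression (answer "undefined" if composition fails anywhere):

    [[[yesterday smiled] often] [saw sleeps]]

undefined

At [yesterday smiled], yesterday : (t→((t→e)→(t→e))) takes smiled : t, giving ((t→e)→(t→e)).
At [[yesterday smiled] often], [yesterday smiled] : ((t→e)→(t→e)) takes often : (t→e), giving (t→e).
At [saw sleeps]: neither (e→(s→e)) nor (s→((t→e)→(e→s))) can take the other as argument; the node is ill-typed.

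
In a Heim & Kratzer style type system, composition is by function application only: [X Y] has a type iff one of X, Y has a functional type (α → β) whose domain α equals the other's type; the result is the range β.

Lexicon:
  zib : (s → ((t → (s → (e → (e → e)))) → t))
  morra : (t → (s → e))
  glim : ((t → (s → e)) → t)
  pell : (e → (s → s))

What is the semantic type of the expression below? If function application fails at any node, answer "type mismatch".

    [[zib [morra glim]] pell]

[morra glim] — glim of type ((t → (s → e)) → t) combines with morra of type (t → (s → e)): type t.
[zib [morra glim]]: (s → ((t → (s → (e → (e → e)))) → t)) with t — neither is a function whose domain matches the other; composition fails here.

type mismatch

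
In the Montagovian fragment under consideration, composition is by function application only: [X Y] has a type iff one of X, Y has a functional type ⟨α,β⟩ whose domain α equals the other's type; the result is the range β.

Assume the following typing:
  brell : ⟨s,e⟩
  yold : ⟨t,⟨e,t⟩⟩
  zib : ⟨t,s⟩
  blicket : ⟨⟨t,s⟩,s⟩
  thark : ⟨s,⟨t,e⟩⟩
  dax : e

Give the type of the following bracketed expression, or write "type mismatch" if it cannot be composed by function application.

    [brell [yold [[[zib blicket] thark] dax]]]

[zib blicket]: blicket is ⟨⟨t,s⟩,s⟩, zib is ⟨t,s⟩; result s.
[[zib blicket] thark]: thark is ⟨s,⟨t,e⟩⟩, [zib blicket] is s; result ⟨t,e⟩.
[[[zib blicket] thark] dax]: ⟨t,e⟩ and e cannot combine by function application — type clash.

type mismatch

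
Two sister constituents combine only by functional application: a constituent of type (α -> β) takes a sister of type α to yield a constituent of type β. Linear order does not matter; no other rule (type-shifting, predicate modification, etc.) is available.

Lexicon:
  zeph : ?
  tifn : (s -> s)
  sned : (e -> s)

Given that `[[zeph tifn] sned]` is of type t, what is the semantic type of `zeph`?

[[zeph tifn] sned] is required to be t. sned : (e -> s) cannot yield t as functor, so [zeph tifn] : ((e -> s) -> t).
[zeph tifn] is required to be ((e -> s) -> t). tifn : (s -> s) cannot yield ((e -> s) -> t) as functor, so zeph : ((s -> s) -> ((e -> s) -> t)).

((s -> s) -> ((e -> s) -> t))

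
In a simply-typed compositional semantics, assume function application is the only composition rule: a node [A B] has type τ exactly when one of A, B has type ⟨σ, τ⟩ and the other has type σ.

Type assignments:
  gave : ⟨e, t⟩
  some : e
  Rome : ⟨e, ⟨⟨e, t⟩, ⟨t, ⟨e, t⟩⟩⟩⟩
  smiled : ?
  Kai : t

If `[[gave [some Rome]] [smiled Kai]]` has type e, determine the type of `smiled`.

⟨t, ⟨⟨t, ⟨e, t⟩⟩, e⟩⟩

At [[gave [some Rome]] [smiled Kai]] (required: e): [gave [some Rome]] is ⟨t, ⟨e, t⟩⟩, which is not a function with range e; hence [smiled Kai] is the functor — type ⟨⟨t, ⟨e, t⟩⟩, e⟩.
At [smiled Kai] (required: ⟨⟨t, ⟨e, t⟩⟩, e⟩): Kai is t, which is not a function with range ⟨⟨t, ⟨e, t⟩⟩, e⟩; hence smiled is the functor — type ⟨t, ⟨⟨t, ⟨e, t⟩⟩, e⟩⟩.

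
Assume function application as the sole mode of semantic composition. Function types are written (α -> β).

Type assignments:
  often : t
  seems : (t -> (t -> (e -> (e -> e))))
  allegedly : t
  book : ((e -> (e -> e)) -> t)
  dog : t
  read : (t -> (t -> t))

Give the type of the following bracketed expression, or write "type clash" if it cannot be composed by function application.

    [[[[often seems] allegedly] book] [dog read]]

[often seems] — seems of type (t -> (t -> (e -> (e -> e)))) combines with often of type t: type (t -> (e -> (e -> e))).
[[often seems] allegedly] — [often seems] of type (t -> (e -> (e -> e))) combines with allegedly of type t: type (e -> (e -> e)).
[[[often seems] allegedly] book] — book of type ((e -> (e -> e)) -> t) combines with [[often seems] allegedly] of type (e -> (e -> e)): type t.
[dog read] — read of type (t -> (t -> t)) combines with dog of type t: type (t -> t).
[[[[often seems] allegedly] book] [dog read]] — [dog read] of type (t -> t) combines with [[[often seems] allegedly] book] of type t: type t.

t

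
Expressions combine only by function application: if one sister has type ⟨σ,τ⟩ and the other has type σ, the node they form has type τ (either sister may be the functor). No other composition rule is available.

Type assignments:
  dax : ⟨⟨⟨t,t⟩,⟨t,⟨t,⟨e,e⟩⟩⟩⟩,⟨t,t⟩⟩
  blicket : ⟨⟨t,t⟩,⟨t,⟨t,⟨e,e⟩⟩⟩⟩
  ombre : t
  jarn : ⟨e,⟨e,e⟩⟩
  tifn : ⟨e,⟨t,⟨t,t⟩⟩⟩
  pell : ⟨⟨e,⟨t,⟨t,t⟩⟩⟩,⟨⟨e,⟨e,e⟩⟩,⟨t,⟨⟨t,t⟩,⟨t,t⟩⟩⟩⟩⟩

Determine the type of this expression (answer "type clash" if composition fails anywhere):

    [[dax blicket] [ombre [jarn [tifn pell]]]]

⟨t,t⟩

[dax blicket]: functor dax : ⟨⟨⟨t,t⟩,⟨t,⟨t,⟨e,e⟩⟩⟩⟩,⟨t,t⟩⟩, argument blicket : ⟨⟨t,t⟩,⟨t,⟨t,⟨e,e⟩⟩⟩⟩; result ⟨t,t⟩.
[tifn pell]: functor pell : ⟨⟨e,⟨t,⟨t,t⟩⟩⟩,⟨⟨e,⟨e,e⟩⟩,⟨t,⟨⟨t,t⟩,⟨t,t⟩⟩⟩⟩⟩, argument tifn : ⟨e,⟨t,⟨t,t⟩⟩⟩; result ⟨⟨e,⟨e,e⟩⟩,⟨t,⟨⟨t,t⟩,⟨t,t⟩⟩⟩⟩.
[jarn [tifn pell]]: functor [tifn pell] : ⟨⟨e,⟨e,e⟩⟩,⟨t,⟨⟨t,t⟩,⟨t,t⟩⟩⟩⟩, argument jarn : ⟨e,⟨e,e⟩⟩; result ⟨t,⟨⟨t,t⟩,⟨t,t⟩⟩⟩.
[ombre [jarn [tifn pell]]]: functor [jarn [tifn pell]] : ⟨t,⟨⟨t,t⟩,⟨t,t⟩⟩⟩, argument ombre : t; result ⟨⟨t,t⟩,⟨t,t⟩⟩.
[[dax blicket] [ombre [jarn [tifn pell]]]]: functor [ombre [jarn [tifn pell]]] : ⟨⟨t,t⟩,⟨t,t⟩⟩, argument [dax blicket] : ⟨t,t⟩; result ⟨t,t⟩.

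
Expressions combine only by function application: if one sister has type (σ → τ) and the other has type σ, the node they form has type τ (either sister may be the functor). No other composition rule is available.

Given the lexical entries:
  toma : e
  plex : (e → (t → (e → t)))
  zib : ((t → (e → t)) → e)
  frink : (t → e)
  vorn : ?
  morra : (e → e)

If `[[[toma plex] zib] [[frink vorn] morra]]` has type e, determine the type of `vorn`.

((t → e) → ((e → e) → (e → e)))

For [[[toma plex] zib] [[frink vorn] morra]] to have type e with [[toma plex] zib] of type e, [[frink vorn] morra] must be the function: [[frink vorn] morra] : (e → e).
For [[frink vorn] morra] to have type (e → e) with morra of type (e → e), [frink vorn] must be the function: [frink vorn] : ((e → e) → (e → e)).
For [frink vorn] to have type ((e → e) → (e → e)) with frink of type (t → e), vorn must be the function: vorn : ((t → e) → ((e → e) → (e → e))).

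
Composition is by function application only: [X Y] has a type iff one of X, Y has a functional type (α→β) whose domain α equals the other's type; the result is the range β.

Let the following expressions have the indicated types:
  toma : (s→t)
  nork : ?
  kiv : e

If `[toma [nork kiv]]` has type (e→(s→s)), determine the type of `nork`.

(e→((s→t)→(e→(s→s))))

[toma [nork kiv]] must have type (e→(s→s)). The sister toma has type (s→t); that is not a function onto (e→(s→s)), so [nork kiv] must be the functor, of type ((s→t)→(e→(s→s))).
[nork kiv] must have type ((s→t)→(e→(s→s))). The sister kiv has type e; that is not a function onto ((s→t)→(e→(s→s))), so nork must be the functor, of type (e→((s→t)→(e→(s→s)))).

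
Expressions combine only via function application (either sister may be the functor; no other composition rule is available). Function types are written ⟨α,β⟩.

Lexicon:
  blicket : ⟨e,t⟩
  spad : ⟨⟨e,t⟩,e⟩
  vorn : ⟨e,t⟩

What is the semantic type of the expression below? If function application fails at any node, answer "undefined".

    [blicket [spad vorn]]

t

[spad vorn]: ⟨⟨e,t⟩,e⟩ applied to ⟨e,t⟩ yields e.
[blicket [spad vorn]]: ⟨e,t⟩ applied to e yields t.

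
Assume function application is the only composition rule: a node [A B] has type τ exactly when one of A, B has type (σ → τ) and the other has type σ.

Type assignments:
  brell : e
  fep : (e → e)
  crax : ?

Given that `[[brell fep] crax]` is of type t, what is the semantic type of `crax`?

For [[brell fep] crax] to have type t with [brell fep] of type e, crax must be the function: crax : (e → t).

(e → t)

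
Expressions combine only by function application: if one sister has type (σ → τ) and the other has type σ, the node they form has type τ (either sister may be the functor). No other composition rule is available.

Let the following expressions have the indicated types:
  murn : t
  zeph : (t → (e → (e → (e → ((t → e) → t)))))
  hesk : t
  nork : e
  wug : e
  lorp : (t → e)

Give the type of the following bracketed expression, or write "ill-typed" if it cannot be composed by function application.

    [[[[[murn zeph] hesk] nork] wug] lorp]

[murn zeph]: zeph is (t → (e → (e → (e → ((t → e) → t))))), murn is t; result (e → (e → (e → ((t → e) → t)))).
At [[murn zeph] hesk]: neither (e → (e → (e → ((t → e) → t)))) nor t can take the other as argument; the node is ill-typed.

ill-typed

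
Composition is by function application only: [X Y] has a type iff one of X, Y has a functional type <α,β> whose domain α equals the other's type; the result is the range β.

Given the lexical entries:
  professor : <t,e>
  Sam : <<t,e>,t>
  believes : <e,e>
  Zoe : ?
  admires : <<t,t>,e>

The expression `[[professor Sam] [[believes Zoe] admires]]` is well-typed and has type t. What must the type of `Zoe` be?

<<e,e>,<<<t,t>,e>,<t,t>>>

At [[professor Sam] [[believes Zoe] admires]] (required: t): [professor Sam] is t, which is not a function with range t; hence [[believes Zoe] admires] is the functor — type <t,t>.
At [[believes Zoe] admires] (required: <t,t>): admires is <<t,t>,e>, which is not a function with range <t,t>; hence [believes Zoe] is the functor — type <<<t,t>,e>,<t,t>>.
At [believes Zoe] (required: <<<t,t>,e>,<t,t>>): believes is <e,e>, which is not a function with range <<<t,t>,e>,<t,t>>; hence Zoe is the functor — type <<e,e>,<<<t,t>,e>,<t,t>>>.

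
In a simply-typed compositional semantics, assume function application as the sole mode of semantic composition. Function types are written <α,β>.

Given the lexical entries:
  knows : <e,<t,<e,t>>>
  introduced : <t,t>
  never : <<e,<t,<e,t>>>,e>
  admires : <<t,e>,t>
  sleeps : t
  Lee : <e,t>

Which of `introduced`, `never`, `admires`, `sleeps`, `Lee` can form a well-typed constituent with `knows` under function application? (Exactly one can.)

introduced : <t,t> — does not combine with knows.
never — combines: never : <<e,<t,<e,t>>>,e> takes knows : <e,<t,<e,t>>> as argument, giving e.
admires : <<t,e>,t> — does not combine with knows.
sleeps : t — does not combine with knows.
Lee : <e,t> — does not combine with knows.

never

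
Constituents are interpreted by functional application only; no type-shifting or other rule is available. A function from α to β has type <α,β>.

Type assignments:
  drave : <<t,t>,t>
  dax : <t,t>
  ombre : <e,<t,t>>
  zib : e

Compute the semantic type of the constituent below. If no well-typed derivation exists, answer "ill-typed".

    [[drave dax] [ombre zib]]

t

[drave dax]: functor drave : <<t,t>,t>, argument dax : <t,t>; result t.
[ombre zib]: functor ombre : <e,<t,t>>, argument zib : e; result <t,t>.
[[drave dax] [ombre zib]]: functor [ombre zib] : <t,t>, argument [drave dax] : t; result t.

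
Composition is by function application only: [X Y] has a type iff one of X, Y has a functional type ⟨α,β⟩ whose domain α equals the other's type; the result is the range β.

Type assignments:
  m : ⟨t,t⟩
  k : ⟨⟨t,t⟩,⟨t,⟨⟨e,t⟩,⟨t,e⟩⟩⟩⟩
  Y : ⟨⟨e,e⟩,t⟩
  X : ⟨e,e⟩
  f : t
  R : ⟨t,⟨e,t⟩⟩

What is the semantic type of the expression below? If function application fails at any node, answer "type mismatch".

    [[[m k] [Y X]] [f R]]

⟨t,e⟩

At [m k], k : ⟨⟨t,t⟩,⟨t,⟨⟨e,t⟩,⟨t,e⟩⟩⟩⟩ takes m : ⟨t,t⟩, giving ⟨t,⟨⟨e,t⟩,⟨t,e⟩⟩⟩.
At [Y X], Y : ⟨⟨e,e⟩,t⟩ takes X : ⟨e,e⟩, giving t.
At [[m k] [Y X]], [m k] : ⟨t,⟨⟨e,t⟩,⟨t,e⟩⟩⟩ takes [Y X] : t, giving ⟨⟨e,t⟩,⟨t,e⟩⟩.
At [f R], R : ⟨t,⟨e,t⟩⟩ takes f : t, giving ⟨e,t⟩.
At [[[m k] [Y X]] [f R]], [[m k] [Y X]] : ⟨⟨e,t⟩,⟨t,e⟩⟩ takes [f R] : ⟨e,t⟩, giving ⟨t,e⟩.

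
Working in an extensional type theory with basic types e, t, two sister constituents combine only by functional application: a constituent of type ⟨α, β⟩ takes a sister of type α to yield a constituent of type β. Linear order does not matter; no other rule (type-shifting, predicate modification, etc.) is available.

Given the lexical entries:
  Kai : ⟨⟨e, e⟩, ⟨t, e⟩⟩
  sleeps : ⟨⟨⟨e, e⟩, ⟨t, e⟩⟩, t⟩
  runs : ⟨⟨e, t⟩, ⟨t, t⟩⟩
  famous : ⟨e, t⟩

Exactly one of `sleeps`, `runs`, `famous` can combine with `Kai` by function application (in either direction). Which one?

sleeps — combines: sleeps : ⟨⟨⟨e, e⟩, ⟨t, e⟩⟩, t⟩ takes Kai : ⟨⟨e, e⟩, ⟨t, e⟩⟩ as argument, giving t.
runs : ⟨⟨e, t⟩, ⟨t, t⟩⟩ — neither side's domain matches the other.
famous : ⟨e, t⟩ — neither side's domain matches the other.

sleeps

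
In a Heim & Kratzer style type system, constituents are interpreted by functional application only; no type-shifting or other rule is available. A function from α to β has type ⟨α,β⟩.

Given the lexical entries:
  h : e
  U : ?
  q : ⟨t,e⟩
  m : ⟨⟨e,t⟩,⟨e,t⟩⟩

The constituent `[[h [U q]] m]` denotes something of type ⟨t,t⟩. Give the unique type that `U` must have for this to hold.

⟨⟨t,e⟩,⟨e,⟨⟨⟨e,t⟩,⟨e,t⟩⟩,⟨t,t⟩⟩⟩⟩

[[h [U q]] m] must have type ⟨t,t⟩. The sister m has type ⟨⟨e,t⟩,⟨e,t⟩⟩; that is not a function onto ⟨t,t⟩, so [h [U q]] must be the functor, of type ⟨⟨⟨e,t⟩,⟨e,t⟩⟩,⟨t,t⟩⟩.
[h [U q]] must have type ⟨⟨⟨e,t⟩,⟨e,t⟩⟩,⟨t,t⟩⟩. The sister h has type e; that is not a function onto ⟨⟨⟨e,t⟩,⟨e,t⟩⟩,⟨t,t⟩⟩, so [U q] must be the functor, of type ⟨e,⟨⟨⟨e,t⟩,⟨e,t⟩⟩,⟨t,t⟩⟩⟩.
[U q] must have type ⟨e,⟨⟨⟨e,t⟩,⟨e,t⟩⟩,⟨t,t⟩⟩⟩. The sister q has type ⟨t,e⟩; that is not a function onto ⟨e,⟨⟨⟨e,t⟩,⟨e,t⟩⟩,⟨t,t⟩⟩⟩, so U must be the functor, of type ⟨⟨t,e⟩,⟨e,⟨⟨⟨e,t⟩,⟨e,t⟩⟩,⟨t,t⟩⟩⟩⟩.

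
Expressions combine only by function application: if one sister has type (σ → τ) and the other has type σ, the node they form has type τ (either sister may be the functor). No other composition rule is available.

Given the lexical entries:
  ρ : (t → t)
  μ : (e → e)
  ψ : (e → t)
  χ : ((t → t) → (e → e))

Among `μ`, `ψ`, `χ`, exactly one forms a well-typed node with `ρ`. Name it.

χ

μ : (e → e) — neither side's domain matches the other.
ψ : (e → t) — neither side's domain matches the other.
χ — combines: χ : ((t → t) → (e → e)) takes ρ : (t → t) as argument, giving (e → e).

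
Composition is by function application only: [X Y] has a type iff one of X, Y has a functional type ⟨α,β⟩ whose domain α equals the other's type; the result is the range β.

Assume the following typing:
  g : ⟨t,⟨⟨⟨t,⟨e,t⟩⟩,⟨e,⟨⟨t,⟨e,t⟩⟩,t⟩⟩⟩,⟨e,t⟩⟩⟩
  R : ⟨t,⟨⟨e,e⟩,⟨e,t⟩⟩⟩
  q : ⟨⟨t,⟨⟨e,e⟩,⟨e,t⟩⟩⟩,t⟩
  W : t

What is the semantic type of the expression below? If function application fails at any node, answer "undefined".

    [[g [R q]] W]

[R q]: ⟨⟨t,⟨⟨e,e⟩,⟨e,t⟩⟩⟩,t⟩ applied to ⟨t,⟨⟨e,e⟩,⟨e,t⟩⟩⟩ yields t.
[g [R q]]: ⟨t,⟨⟨⟨t,⟨e,t⟩⟩,⟨e,⟨⟨t,⟨e,t⟩⟩,t⟩⟩⟩,⟨e,t⟩⟩⟩ applied to t yields ⟨⟨⟨t,⟨e,t⟩⟩,⟨e,⟨⟨t,⟨e,t⟩⟩,t⟩⟩⟩,⟨e,t⟩⟩.
At [[g [R q]] W]: neither ⟨⟨⟨t,⟨e,t⟩⟩,⟨e,⟨⟨t,⟨e,t⟩⟩,t⟩⟩⟩,⟨e,t⟩⟩ nor t can take the other as argument; the node is ill-typed.

undefined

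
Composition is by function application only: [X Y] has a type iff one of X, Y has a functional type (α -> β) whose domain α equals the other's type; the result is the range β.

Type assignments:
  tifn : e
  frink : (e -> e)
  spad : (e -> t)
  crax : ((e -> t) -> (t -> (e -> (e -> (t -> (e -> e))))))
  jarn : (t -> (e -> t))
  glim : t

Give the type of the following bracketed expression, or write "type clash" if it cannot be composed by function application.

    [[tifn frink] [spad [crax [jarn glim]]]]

type clash

[tifn frink]: (e -> e) applied to e yields e.
[jarn glim]: (t -> (e -> t)) applied to t yields (e -> t).
[crax [jarn glim]]: ((e -> t) -> (t -> (e -> (e -> (t -> (e -> e)))))) applied to (e -> t) yields (t -> (e -> (e -> (t -> (e -> e))))).
[spad [crax [jarn glim]]]: (e -> t) with (t -> (e -> (e -> (t -> (e -> e))))) — neither is a function whose domain matches the other; composition fails here.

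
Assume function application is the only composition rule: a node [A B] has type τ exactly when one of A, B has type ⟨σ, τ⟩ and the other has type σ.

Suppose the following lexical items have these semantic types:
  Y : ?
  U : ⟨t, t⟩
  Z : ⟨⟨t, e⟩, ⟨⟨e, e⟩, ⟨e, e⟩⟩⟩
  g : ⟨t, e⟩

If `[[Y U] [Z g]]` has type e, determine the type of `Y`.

⟨⟨t, t⟩, ⟨⟨⟨e, e⟩, ⟨e, e⟩⟩, e⟩⟩

[[Y U] [Z g]] is required to be e. [Z g] : ⟨⟨e, e⟩, ⟨e, e⟩⟩ cannot yield e as functor, so [Y U] : ⟨⟨⟨e, e⟩, ⟨e, e⟩⟩, e⟩.
[Y U] is required to be ⟨⟨⟨e, e⟩, ⟨e, e⟩⟩, e⟩. U : ⟨t, t⟩ cannot yield ⟨⟨⟨e, e⟩, ⟨e, e⟩⟩, e⟩ as functor, so Y : ⟨⟨t, t⟩, ⟨⟨⟨e, e⟩, ⟨e, e⟩⟩, e⟩⟩.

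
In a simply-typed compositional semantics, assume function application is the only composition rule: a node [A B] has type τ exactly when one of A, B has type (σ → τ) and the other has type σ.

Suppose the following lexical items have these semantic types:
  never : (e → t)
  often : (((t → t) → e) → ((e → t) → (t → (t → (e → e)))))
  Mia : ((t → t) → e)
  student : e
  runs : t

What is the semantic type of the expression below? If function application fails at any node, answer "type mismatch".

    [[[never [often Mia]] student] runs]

type mismatch

[often Mia]: often is (((t → t) → e) → ((e → t) → (t → (t → (e → e))))), Mia is ((t → t) → e); result ((e → t) → (t → (t → (e → e)))).
[never [often Mia]]: [often Mia] is ((e → t) → (t → (t → (e → e)))), never is (e → t); result (t → (t → (e → e))).
[[never [often Mia]] student]: (t → (t → (e → e))) and e cannot combine by function application — type clash.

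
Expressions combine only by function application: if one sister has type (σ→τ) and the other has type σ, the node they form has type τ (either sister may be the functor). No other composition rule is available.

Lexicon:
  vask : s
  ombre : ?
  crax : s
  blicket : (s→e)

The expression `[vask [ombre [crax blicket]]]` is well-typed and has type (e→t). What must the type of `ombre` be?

(e→(s→(e→t)))

At [vask [ombre [crax blicket]]] (required: (e→t)): vask is s, which is not a function with range (e→t); hence [ombre [crax blicket]] is the functor — type (s→(e→t)).
At [ombre [crax blicket]] (required: (s→(e→t))): [crax blicket] is e, which is not a function with range (s→(e→t)); hence ombre is the functor — type (e→(s→(e→t))).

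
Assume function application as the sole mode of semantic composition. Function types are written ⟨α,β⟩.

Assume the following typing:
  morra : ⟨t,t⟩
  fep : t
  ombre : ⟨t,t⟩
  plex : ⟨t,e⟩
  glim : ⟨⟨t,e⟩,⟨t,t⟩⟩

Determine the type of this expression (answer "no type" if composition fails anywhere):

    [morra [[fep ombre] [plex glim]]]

[fep ombre]: functor ombre : ⟨t,t⟩, argument fep : t; result t.
[plex glim]: functor glim : ⟨⟨t,e⟩,⟨t,t⟩⟩, argument plex : ⟨t,e⟩; result ⟨t,t⟩.
[[fep ombre] [plex glim]]: functor [plex glim] : ⟨t,t⟩, argument [fep ombre] : t; result t.
[morra [[fep ombre] [plex glim]]]: functor morra : ⟨t,t⟩, argument [[fep ombre] [plex glim]] : t; result t.

t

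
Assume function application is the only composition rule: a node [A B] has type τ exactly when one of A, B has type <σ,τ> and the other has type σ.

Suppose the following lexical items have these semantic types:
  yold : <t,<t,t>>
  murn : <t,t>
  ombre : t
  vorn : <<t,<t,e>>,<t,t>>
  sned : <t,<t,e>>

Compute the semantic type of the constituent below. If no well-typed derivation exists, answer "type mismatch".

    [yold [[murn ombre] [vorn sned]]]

[murn ombre] — murn of type <t,t> combines with ombre of type t: type t.
[vorn sned] — vorn of type <<t,<t,e>>,<t,t>> combines with sned of type <t,<t,e>>: type <t,t>.
[[murn ombre] [vorn sned]] — [vorn sned] of type <t,t> combines with [murn ombre] of type t: type t.
[yold [[murn ombre] [vorn sned]]] — yold of type <t,<t,t>> combines with [[murn ombre] [vorn sned]] of type t: type <t,t>.

<t,t>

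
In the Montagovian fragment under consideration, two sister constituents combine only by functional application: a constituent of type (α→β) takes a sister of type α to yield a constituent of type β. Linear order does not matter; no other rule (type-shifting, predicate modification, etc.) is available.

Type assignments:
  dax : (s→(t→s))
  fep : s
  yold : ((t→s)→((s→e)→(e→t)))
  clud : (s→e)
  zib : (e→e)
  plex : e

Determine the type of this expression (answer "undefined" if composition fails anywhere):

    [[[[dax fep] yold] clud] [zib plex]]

t

[dax fep]: functor dax : (s→(t→s)), argument fep : s; result (t→s).
[[dax fep] yold]: functor yold : ((t→s)→((s→e)→(e→t))), argument [dax fep] : (t→s); result ((s→e)→(e→t)).
[[[dax fep] yold] clud]: functor [[dax fep] yold] : ((s→e)→(e→t)), argument clud : (s→e); result (e→t).
[zib plex]: functor zib : (e→e), argument plex : e; result e.
[[[[dax fep] yold] clud] [zib plex]]: functor [[[dax fep] yold] clud] : (e→t), argument [zib plex] : e; result t.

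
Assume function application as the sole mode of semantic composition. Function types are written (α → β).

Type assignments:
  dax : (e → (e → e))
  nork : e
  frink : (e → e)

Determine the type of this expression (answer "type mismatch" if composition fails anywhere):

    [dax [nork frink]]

[nork frink]: functor frink : (e → e), argument nork : e; result e.
[dax [nork frink]]: functor dax : (e → (e → e)), argument [nork frink] : e; result (e → e).

(e → e)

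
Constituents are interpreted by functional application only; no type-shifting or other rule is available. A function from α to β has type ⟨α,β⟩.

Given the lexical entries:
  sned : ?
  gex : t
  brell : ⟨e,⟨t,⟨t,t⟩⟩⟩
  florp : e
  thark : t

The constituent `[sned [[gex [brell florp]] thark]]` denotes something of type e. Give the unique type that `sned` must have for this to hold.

For [sned [[gex [brell florp]] thark]] to have type e with [[gex [brell florp]] thark] of type t, sned must be the function: sned : ⟨t,e⟩.

⟨t,e⟩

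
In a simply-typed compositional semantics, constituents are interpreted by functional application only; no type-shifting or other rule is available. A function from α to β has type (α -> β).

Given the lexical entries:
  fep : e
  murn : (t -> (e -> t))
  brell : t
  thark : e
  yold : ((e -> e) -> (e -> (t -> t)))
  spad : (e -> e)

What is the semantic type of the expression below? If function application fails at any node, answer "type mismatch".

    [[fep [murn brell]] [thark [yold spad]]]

[murn brell]: (t -> (e -> t)) applied to t yields (e -> t).
[fep [murn brell]]: (e -> t) applied to e yields t.
[yold spad]: ((e -> e) -> (e -> (t -> t))) applied to (e -> e) yields (e -> (t -> t)).
[thark [yold spad]]: (e -> (t -> t)) applied to e yields (t -> t).
[[fep [murn brell]] [thark [yold spad]]]: (t -> t) applied to t yields t.

t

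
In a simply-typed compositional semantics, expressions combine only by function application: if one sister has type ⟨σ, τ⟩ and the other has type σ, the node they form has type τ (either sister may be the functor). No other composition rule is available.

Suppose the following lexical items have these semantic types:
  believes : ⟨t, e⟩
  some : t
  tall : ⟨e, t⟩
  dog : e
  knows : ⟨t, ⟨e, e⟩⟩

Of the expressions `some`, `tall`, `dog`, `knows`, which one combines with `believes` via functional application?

some

some — combines: believes : ⟨t, e⟩ takes some : t as argument, giving e.
tall : ⟨e, t⟩ — no; believes wants t, and tall wants e.
dog : e — no; believes wants t, and dog wants nothing (atomic).
knows : ⟨t, ⟨e, e⟩⟩ — no; believes wants t, and knows wants t.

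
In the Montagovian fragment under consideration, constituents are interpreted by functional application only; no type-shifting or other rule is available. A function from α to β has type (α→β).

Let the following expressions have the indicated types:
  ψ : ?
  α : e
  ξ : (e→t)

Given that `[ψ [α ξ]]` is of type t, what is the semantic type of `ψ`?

At [ψ [α ξ]] (required: t): [α ξ] is t, which is not a function with range t; hence ψ is the functor — type (t→t).

(t→t)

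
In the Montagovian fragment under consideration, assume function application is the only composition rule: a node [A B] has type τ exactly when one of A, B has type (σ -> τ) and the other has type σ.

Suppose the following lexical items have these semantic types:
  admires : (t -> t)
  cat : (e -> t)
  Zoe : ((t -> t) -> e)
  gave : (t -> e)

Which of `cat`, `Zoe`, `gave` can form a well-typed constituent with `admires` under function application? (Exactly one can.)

cat : (e -> t) — no; admires wants t, and cat wants e.
Zoe — combines: Zoe : ((t -> t) -> e) takes admires : (t -> t) as argument, giving e.
gave : (t -> e) — no; admires wants t, and gave wants t.

Zoe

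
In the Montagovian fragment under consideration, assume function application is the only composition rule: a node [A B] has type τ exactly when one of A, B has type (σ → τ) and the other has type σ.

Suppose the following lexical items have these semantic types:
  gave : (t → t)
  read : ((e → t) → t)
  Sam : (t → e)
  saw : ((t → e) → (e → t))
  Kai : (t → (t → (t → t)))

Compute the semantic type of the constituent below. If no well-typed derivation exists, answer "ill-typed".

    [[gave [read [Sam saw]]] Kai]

[Sam saw]: functor saw : ((t → e) → (e → t)), argument Sam : (t → e); result (e → t).
[read [Sam saw]]: functor read : ((e → t) → t), argument [Sam saw] : (e → t); result t.
[gave [read [Sam saw]]]: functor gave : (t → t), argument [read [Sam saw]] : t; result t.
[[gave [read [Sam saw]]] Kai]: functor Kai : (t → (t → (t → t))), argument [gave [read [Sam saw]]] : t; result (t → (t → t)).

(t → (t → t))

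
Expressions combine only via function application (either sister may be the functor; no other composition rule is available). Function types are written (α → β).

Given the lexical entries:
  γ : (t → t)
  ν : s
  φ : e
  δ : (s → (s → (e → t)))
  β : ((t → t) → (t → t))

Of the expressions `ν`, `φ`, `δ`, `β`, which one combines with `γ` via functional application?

ν : s — γ needs t; ν needs nothing (atomic); neither fits.
φ : e — γ needs t; φ needs nothing (atomic); neither fits.
δ : (s → (s → (e → t))) — γ needs t; δ needs s; neither fits.
β — combines: β : ((t → t) → (t → t)) takes γ : (t → t) as argument, giving (t → t).

β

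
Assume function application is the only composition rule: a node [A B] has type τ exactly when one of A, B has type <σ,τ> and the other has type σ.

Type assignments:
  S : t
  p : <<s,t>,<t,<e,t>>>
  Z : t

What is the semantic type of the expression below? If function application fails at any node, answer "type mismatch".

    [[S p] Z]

At [S p]: neither t nor <<s,t>,<t,<e,t>>> can take the other as argument; the node is ill-typed.

type mismatch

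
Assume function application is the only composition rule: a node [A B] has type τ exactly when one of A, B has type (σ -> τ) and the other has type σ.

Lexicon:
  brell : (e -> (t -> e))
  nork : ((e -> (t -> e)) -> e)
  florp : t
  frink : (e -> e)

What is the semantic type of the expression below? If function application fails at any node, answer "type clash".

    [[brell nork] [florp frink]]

type clash

At [brell nork], nork : ((e -> (t -> e)) -> e) takes brell : (e -> (t -> e)), giving e.
[florp frink]: t with (e -> e) — neither is a function whose domain matches the other; composition fails here.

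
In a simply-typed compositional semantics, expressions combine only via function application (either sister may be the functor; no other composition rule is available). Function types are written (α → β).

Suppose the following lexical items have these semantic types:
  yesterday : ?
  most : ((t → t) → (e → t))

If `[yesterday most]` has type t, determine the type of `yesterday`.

[yesterday most] is required to be t. most : ((t → t) → (e → t)) cannot yield t as functor, so yesterday : (((t → t) → (e → t)) → t).

(((t → t) → (e → t)) → t)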